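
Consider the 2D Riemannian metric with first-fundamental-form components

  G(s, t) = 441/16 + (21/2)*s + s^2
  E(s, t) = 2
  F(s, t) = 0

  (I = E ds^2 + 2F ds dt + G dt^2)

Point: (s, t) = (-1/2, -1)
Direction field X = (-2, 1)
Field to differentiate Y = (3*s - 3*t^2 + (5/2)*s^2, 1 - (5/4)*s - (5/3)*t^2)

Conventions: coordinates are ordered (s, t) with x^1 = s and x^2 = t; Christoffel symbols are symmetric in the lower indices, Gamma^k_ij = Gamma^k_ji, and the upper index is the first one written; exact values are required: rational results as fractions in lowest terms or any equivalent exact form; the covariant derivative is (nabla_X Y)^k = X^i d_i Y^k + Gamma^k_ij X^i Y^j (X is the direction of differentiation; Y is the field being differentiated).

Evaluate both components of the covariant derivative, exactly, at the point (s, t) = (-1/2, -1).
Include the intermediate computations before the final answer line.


E = 2, F = 0, G = 361/16 at the point
E_s = 0, E_t = 0, F_s = 0, F_t = 0, G_s = 19/2, G_t = 0
EG - F^2 = 361/8;  g^inv = (8/361) * [[361/16, 0], [0, 2]]
first-kind symbols [ij,l] = (1/2)(d_i g_jl + d_j g_il - d_l g_ij): [ss,s] = E_s/2 = 0, [ss,t] = F_s - E_t/2 = 0, [st,s] = E_t/2 = 0, [st,t] = G_s/2 = 19/4, [tt,s] = F_t - G_s/2 = -19/4, [tt,t] = G_t/2 = 0
Gamma^s_ij = (G*[ij,s] - F*[ij,t])/(EG - F^2), Gamma^t_ij = (E*[ij,t] - F*[ij,s])/(EG - F^2)
Gamma_sss = 0, Gamma_sst = 0, Gamma_stt = -19/8, Gamma_tss = 0, Gamma_tst = 4/19, Gamma_ttt = 0
X = (-2, 1), Y = (-31/8, -1/24) at the point

Answer: (nabla_X Y)^s = 979/192, (nabla_X Y)^t = 287/57


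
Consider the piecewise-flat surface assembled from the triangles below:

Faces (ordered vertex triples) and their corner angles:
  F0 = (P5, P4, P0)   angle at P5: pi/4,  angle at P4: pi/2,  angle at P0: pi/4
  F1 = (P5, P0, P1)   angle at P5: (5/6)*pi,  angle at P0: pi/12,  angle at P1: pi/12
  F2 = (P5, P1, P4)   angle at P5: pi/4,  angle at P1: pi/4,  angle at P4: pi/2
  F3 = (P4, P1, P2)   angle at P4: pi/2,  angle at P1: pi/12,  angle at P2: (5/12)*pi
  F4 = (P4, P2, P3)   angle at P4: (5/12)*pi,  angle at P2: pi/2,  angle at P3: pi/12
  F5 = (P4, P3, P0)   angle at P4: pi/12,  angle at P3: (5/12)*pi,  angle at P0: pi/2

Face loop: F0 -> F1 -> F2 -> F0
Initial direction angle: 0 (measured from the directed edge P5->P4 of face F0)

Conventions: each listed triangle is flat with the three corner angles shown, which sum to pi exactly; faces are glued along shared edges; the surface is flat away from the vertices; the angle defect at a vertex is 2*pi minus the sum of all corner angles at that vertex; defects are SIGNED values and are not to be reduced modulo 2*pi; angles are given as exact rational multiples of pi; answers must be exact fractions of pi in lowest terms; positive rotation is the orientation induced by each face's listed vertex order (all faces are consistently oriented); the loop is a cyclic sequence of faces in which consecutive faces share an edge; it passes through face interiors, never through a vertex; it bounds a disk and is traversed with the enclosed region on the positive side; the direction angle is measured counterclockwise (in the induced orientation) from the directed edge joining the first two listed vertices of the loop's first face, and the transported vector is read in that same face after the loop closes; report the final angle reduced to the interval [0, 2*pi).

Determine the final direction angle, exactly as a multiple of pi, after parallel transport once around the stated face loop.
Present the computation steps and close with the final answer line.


enclosed vertex P5: corner angles sum to (4/3)*pi, defect = 2*pi - (4/3)*pi = (2/3)*pi
final direction = starting direction + enclosed defect total, reduced mod 2*pi (induced orientation)
final angle = 0 + (2/3)*pi = (2/3)*pi (mod 2*pi)

Answer: final direction angle = (2/3)*pi


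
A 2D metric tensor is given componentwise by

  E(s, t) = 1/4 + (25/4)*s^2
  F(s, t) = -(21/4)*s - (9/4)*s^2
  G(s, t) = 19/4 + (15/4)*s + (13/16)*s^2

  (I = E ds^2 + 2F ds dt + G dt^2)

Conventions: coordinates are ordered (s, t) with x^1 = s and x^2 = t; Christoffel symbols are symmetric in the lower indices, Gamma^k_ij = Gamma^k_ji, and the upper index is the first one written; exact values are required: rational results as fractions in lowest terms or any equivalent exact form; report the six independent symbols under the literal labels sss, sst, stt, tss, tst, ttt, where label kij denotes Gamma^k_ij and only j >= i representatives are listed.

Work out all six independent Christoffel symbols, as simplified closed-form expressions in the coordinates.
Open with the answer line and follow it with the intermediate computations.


Answer: Gamma_sss = (-323*s^3 - 768*s^2 + 136*s)/(s^4 - 12*s^3 + 149*s^2 + 60*s + 76), Gamma_sst = (117*s^3 + 543*s^2 + 630*s)/(s^4 - 12*s^3 + 149*s^2 + 60*s + 76), Gamma_stt = (-169*s^3 - 1170*s^2 - 2788*s - 2280)/(4*s^4 - 48*s^3 + 596*s^2 + 240*s + 304), Gamma_tss = (-900*s^3 - 72*s - 84)/(s^4 - 12*s^3 + 149*s^2 + 60*s + 76), Gamma_tst = (325*s^3 + 750*s^2 + 13*s + 30)/(s^4 - 12*s^3 + 149*s^2 + 60*s + 76), Gamma_ttt = (-117*s^3 - 543*s^2 - 630*s)/(s^4 - 12*s^3 + 149*s^2 + 60*s + 76)

E = 1/4 + (25/4)*s^2; F = -(21/4)*s - (9/4)*s^2; G = 19/4 + (15/4)*s + (13/16)*s^2
Gamma^k_ij = (1/2) g^{kl} (d_i g_jl + d_j g_il - d_l g_ij), with g^inv = (1/(EG-F^2)) [[G, -F], [-F, E]]
first partials: E_s = (25/2)*s, E_t = 0, F_s = -21/4 - (9/2)*s, F_t = 0, G_s = 15/4 + (13/8)*s, G_t = 0
D = EG - F^2 = 19/16 + (15/16)*s + (149/64)*s^2 - (3/16)*s^3 + (1/64)*s^4
expanded: Gamma^s_ss = (G E_s - 2F F_s + F E_t)/(2D), Gamma^s_st = (G E_t - F G_s)/(2D), Gamma^s_tt = (2G F_t - G G_s - F G_t)/(2D), Gamma^t_ss = (2E F_s - E E_t - F E_s)/(2D), Gamma^t_st = (E G_s - F E_t)/(2D), Gamma^t_tt = (E G_t - 2F F_t + F G_s)/(2D); substitute and cancel common factors


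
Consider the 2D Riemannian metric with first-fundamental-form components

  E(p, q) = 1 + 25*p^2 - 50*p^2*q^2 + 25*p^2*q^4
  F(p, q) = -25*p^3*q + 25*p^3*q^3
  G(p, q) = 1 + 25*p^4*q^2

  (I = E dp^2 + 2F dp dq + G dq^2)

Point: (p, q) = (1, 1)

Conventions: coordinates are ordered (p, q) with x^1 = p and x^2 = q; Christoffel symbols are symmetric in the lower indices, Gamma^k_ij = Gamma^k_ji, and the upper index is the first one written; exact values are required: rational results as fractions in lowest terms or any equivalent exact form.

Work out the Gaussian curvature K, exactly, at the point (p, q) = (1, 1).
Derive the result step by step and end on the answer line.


E = 1, F = 0, G = 26, EG - F^2 = 26 at the point
E_p = 0, E_q = 0, F_p = 0, F_q = 50, G_p = 100, G_q = 50
E_qq = 200, F_pq = 150, G_pp = 300
Evaluate Brioschi's two determinant matrices M1, M2 and divide by (EG - F^2)^2.
M1 = [[-E_qq/2 + F_pq - G_pp/2, E_p/2, F_p - E_q/2], [F_q - G_p/2, E, F], [G_q/2, F, G]] = [[-100, 0, 0], [0, 1, 0], [25, 0, 26]]; det M1 = -2600
M2 = [[0, E_q/2, G_p/2], [E_q/2, E, F], [G_p/2, F, G]] = [[0, 0, 50], [0, 1, 0], [50, 0, 26]]; det M2 = -2500
det M1 - det M2 = -100; K = -100 / (26)^2 = -25/169

Answer: K = -25/169


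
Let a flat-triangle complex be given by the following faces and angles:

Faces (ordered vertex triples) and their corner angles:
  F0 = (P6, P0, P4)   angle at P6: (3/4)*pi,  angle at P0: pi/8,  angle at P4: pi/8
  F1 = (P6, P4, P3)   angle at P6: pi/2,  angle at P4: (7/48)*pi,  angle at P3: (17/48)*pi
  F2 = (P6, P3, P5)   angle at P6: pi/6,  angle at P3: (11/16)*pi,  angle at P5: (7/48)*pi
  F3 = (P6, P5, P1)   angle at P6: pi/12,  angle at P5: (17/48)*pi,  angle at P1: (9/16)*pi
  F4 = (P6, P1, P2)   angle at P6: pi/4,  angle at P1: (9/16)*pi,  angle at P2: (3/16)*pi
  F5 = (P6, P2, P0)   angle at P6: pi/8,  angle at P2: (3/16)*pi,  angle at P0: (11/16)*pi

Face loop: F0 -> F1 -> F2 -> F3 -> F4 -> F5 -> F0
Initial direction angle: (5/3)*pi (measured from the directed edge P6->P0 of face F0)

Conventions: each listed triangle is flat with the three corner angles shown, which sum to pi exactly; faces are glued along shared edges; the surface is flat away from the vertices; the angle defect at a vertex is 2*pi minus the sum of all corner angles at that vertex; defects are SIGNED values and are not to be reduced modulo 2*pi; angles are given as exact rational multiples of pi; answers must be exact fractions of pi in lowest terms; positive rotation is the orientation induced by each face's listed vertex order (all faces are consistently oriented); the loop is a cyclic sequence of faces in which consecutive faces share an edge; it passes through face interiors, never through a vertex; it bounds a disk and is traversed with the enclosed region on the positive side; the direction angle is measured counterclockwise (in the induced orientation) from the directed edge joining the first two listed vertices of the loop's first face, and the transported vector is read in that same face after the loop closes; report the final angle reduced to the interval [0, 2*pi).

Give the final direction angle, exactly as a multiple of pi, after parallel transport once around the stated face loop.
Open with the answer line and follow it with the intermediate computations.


Answer: final direction angle = (43/24)*pi

enclosed vertex P6: corner angles sum to (15/8)*pi, defect = 2*pi - (15/8)*pi = pi/8
transport around the loop rotates by the sum of enclosed defects; add to the initial angle mod 2*pi
final angle = (5/3)*pi + pi/8 = (43/24)*pi (mod 2*pi)


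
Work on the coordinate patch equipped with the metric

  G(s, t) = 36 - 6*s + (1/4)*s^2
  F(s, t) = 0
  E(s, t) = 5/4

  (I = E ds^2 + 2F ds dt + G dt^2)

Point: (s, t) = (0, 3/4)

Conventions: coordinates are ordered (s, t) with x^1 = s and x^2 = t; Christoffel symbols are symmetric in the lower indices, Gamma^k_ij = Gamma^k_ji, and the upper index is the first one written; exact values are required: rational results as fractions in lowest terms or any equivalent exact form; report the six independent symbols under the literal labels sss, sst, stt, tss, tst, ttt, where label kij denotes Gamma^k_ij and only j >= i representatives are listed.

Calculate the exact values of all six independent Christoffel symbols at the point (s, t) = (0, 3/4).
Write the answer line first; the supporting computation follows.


Answer: Gamma_sss = 0, Gamma_sst = 0, Gamma_stt = 12/5, Gamma_tss = 0, Gamma_tst = -1/12, Gamma_ttt = 0

E = 5/4, F = 0, G = 36 at the point
E_s = 0, E_t = 0, F_s = 0, F_t = 0, G_s = -6, G_t = 0
EG - F^2 = 45;  g^inv = (1/45) * [[36, 0], [0, 5/4]]
first-kind symbols [ij,l] = (1/2)(d_i g_jl + d_j g_il - d_l g_ij): [ss,s] = E_s/2 = 0, [ss,t] = F_s - E_t/2 = 0, [st,s] = E_t/2 = 0, [st,t] = G_s/2 = -3, [tt,s] = F_t - G_s/2 = 3, [tt,t] = G_t/2 = 0
Gamma^s_ij = (G*[ij,s] - F*[ij,t])/(EG - F^2), Gamma^t_ij = (E*[ij,t] - F*[ij,s])/(EG - F^2)


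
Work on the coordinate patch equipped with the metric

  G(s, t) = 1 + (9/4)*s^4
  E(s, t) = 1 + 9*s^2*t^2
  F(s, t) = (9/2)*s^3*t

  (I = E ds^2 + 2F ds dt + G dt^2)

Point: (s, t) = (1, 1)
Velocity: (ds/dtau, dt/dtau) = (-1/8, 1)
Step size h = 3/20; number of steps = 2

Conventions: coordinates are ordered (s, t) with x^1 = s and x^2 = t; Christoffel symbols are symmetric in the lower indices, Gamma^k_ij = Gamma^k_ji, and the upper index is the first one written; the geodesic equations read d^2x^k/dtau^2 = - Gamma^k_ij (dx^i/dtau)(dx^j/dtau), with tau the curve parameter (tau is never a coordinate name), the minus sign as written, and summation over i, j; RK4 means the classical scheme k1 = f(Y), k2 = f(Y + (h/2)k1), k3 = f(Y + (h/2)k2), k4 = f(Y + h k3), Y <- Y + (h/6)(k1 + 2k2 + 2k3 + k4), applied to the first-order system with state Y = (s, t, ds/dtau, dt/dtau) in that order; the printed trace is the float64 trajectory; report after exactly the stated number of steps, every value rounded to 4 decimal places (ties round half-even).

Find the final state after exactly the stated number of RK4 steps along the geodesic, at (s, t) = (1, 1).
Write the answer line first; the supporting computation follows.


Answer: s = 0.9691, t = 1.3030, ds/dtau = -0.0846, dt/dtau = 1.0176

f(Y) = (ds/dtau, dt/dtau, -Gamma^s_ij Y'^i Y'^j, -Gamma^t_ij Y'^i Y'^j) with the Gammas evaluated at the stage position; h = 0.150000; intermediate values shown to 6 dp
step 0: s = 1.0000, t = 1.0000, ds/dtau = -0.1250, dt/dtau = 1.0000
step 1:
  k1: at (s, t) = (1.000000, 1.000000), (ds/dtau, dt/dtau) = (-0.125000, 1.000000); Gamma_sss = 0.734694, Gamma_sst = 0.734694, Gamma_stt = 0.000000, Gamma_tss = 0.367347, Gamma_tst = 0.367347, Gamma_ttt = 0.000000; k1 = (-0.125000, 1.000000, 0.172194, 0.086097)
  k2: at (s, t) = (0.990625, 1.075000), (ds/dtau, dt/dtau) = (-0.112085, 1.006457); Gamma_sss = 0.770423, Gamma_sst = 0.709954, Gamma_stt = 0.000000, Gamma_tss = 0.354977, Gamma_tst = 0.327115, Gamma_ttt = 0.000000; k2 = (-0.112085, 1.006457, 0.150500, 0.069344)
  k3: at (s, t) = (0.991594, 1.075484), (ds/dtau, dt/dtau) = (-0.113713, 1.005201); Gamma_sss = 0.769703, Gamma_sst = 0.709664, Gamma_stt = 0.000000, Gamma_tss = 0.354832, Gamma_tst = 0.327154, Gamma_ttt = 0.000000; k3 = (-0.113713, 1.005201, 0.152282, 0.070202)
  k4: at (s, t) = (0.982943, 1.150780), (ds/dtau, dt/dtau) = (-0.102158, 1.010530); Gamma_sss = 0.801549, Gamma_sst = 0.684646, Gamma_stt = 0.000000, Gamma_tss = 0.342323, Gamma_tst = 0.292396, Gamma_ttt = 0.000000; k4 = (-0.102158, 1.010530, 0.132992, 0.056798)
  Y <- Y + (h/6)(k1 + 2k2 + 2k3 + k4): s = 0.9830, t = 1.1508, ds/dtau = -0.1022, dt/dtau = 1.0105
step 2:
  k1: at (s, t) = (0.983031, 1.150846), (ds/dtau, dt/dtau) = (-0.102231, 1.010550); Gamma_sss = 0.801486, Gamma_sst = 0.684614, Gamma_stt = 0.000000, Gamma_tss = 0.342307, Gamma_tst = 0.292392, Gamma_ttt = 0.000000; k1 = (-0.102231, 1.010550, 0.133078, 0.056836)
  k2: at (s, t) = (0.975364, 1.226637), (ds/dtau, dt/dtau) = (-0.092250, 1.014812); Gamma_sss = 0.829705, Gamma_sst = 0.659742, Gamma_stt = 0.000000, Gamma_tss = 0.329871, Gamma_tst = 0.262298, Gamma_ttt = 0.000000; k2 = (-0.092250, 1.014812, 0.116465, 0.046304)
  k3: at (s, t) = (0.976112, 1.226957), (ds/dtau, dt/dtau) = (-0.093496, 1.014022); Gamma_sss = 0.829068, Gamma_sst = 0.659570, Gamma_stt = 0.000000, Gamma_tss = 0.329785, Gamma_tst = 0.262362, Gamma_ttt = 0.000000; k3 = (-0.093496, 1.014022, 0.117817, 0.046865)
  k4: at (s, t) = (0.969007, 1.302950), (ds/dtau, dt/dtau) = (-0.084559, 1.017579); Gamma_sss = 0.854309, Gamma_sst = 0.635352, Gamma_stt = 0.000000, Gamma_tss = 0.317676, Gamma_tst = 0.236256, Gamma_ttt = 0.000000; k4 = (-0.084559, 1.017579, 0.103229, 0.038386)
  Y <- Y + (h/6)(k1 + 2k2 + 2k3 + k4): s = 0.9691, t = 1.3030, ds/dtau = -0.0846, dt/dtau = 1.0176


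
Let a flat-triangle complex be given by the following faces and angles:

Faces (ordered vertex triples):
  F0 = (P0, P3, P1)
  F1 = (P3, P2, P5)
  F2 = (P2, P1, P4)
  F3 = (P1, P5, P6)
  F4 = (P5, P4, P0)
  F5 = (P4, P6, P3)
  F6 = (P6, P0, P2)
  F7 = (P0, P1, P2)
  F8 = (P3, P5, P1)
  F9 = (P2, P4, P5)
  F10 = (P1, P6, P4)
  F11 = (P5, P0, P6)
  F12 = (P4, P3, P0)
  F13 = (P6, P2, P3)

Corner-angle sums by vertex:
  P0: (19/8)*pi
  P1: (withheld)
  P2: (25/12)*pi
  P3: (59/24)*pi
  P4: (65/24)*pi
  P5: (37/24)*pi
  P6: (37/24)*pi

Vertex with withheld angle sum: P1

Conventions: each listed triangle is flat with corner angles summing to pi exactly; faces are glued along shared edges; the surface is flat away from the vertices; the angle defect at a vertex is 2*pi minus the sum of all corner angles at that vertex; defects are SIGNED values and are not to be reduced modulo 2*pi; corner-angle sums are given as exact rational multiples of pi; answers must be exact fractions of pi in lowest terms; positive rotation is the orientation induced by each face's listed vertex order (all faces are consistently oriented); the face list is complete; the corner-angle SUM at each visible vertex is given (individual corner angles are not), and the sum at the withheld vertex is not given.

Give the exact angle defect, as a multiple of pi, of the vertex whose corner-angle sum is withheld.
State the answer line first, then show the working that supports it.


Answer: defect(P1) = (17/24)*pi

V = 7, E = 21, F = 14; chi = V - E + F = 0
Gauss-Bonnet: total defect = 2*pi*chi = 0; visible defects sum to (-17/24)*pi


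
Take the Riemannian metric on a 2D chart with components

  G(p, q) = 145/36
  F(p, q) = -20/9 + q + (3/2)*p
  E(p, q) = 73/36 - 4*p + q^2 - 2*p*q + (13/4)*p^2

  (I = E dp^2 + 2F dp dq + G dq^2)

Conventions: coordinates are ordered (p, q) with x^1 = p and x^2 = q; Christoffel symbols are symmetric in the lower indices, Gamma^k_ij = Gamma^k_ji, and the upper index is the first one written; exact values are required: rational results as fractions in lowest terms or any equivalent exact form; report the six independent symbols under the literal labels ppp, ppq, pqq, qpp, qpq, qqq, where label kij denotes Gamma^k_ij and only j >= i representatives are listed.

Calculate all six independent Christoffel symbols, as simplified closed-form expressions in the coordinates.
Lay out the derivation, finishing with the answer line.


E = 73/36 - 4*p + q^2 - 2*p*q + (13/4)*p^2; F = -20/9 + q + (3/2)*p; G = 145/36
Gamma^k_ij = (1/2) g^{kl} (d_i g_jl + d_j g_il - d_l g_ij), with g^inv = (1/(EG-F^2)) [[G, -F], [-F, E]]
first partials: E_p = -4 - 2*q + (13/2)*p, E_q = 2*q - 2*p, F_p = 3/2, F_q = 1, G_p = 0, G_q = 0
D = EG - F^2 = 155/48 + (40/9)*q - (85/9)*p + (109/36)*q^2 - (199/18)*p*q + (1561/144)*p^2
expanded: Gamma^p_pp = (G E_p - 2F F_p + F E_q)/(2D), Gamma^p_pq = (G E_q - F G_p)/(2D), Gamma^p_qq = (2G F_q - G G_p - F G_q)/(2D), Gamma^q_pp = (2E F_p - E E_q - F E_p)/(2D), Gamma^q_pq = (E G_p - F E_q)/(2D), Gamma^q_qq = (E G_q - 2F F_q + F G_p)/(2D); substitute and cancel common factors

Answer: Gamma_ppp = (-216*p^2 + 72*p*q + 1881*p + 144*q^2 - 1116*q - 680)/(1561*p^2 - 1592*p*q - 1360*p + 436*q^2 + 640*q + 465), Gamma_ppq = (-580*p + 580*q)/(1561*p^2 - 1592*p*q - 1360*p + 436*q^2 + 640*q + 465), Gamma_pqq = 580/(1561*p^2 - 1592*p*q - 1360*p + 436*q^2 + 640*q + 465), Gamma_qpp = (468*p^3 - 756*p^2*q - 576*p^2 + 432*p*q^2 - 108*p*q + 900*p - 144*q^3 + 360*q^2 - 324*q - 202)/(1561*p^2 - 1592*p*q - 1360*p + 436*q^2 + 640*q + 465), Gamma_qpq = (216*p^2 - 72*p*q - 320*p - 144*q^2 + 320*q)/(1561*p^2 - 1592*p*q - 1360*p + 436*q^2 + 640*q + 465), Gamma_qqq = (-216*p - 144*q + 320)/(1561*p^2 - 1592*p*q - 1360*p + 436*q^2 + 640*q + 465)


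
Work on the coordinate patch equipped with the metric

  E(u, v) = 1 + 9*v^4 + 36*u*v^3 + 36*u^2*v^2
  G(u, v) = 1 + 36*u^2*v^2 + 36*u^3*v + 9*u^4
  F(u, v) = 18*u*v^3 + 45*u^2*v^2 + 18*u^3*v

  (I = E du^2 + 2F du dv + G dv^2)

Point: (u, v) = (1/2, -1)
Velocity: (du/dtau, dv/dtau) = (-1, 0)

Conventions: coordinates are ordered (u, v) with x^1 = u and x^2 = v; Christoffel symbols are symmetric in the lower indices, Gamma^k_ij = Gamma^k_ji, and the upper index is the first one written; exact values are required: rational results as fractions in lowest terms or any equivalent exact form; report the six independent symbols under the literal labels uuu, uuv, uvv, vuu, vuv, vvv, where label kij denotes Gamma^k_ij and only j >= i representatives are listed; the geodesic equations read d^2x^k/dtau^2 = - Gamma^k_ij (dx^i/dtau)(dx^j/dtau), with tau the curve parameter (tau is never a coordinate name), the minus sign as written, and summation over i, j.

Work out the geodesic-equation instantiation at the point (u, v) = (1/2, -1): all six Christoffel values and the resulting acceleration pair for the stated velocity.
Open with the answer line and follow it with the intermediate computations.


Answer: Gamma_uuu = 0, Gamma_uuv = 0, Gamma_uvv = 0, Gamma_vuu = 216/97, Gamma_vuv = 108/97, Gamma_vvv = -108/97; accelerations (d^2u/dtau^2, d^2v/dtau^2) = (0, -216/97)

E = 1, F = 0, G = 97/16 at the point
E_u = 0, E_v = 0, F_u = 27/2, F_v = 27/4, G_u = 27/2, G_v = -27/2
EG - F^2 = 97/16;  g^inv = (16/97) * [[97/16, 0], [0, 1]]
first-kind symbols [ij,l] = (1/2)(d_i g_jl + d_j g_il - d_l g_ij): [uu,u] = E_u/2 = 0, [uu,v] = F_u - E_v/2 = 27/2, [uv,u] = E_v/2 = 0, [uv,v] = G_u/2 = 27/4, [vv,u] = F_v - G_u/2 = 0, [vv,v] = G_v/2 = -27/4
Gamma^u_ij = (G*[ij,u] - F*[ij,v])/(EG - F^2), Gamma^v_ij = (E*[ij,v] - F*[ij,u])/(EG - F^2)
Gamma_uuu = 0, Gamma_uuv = 0, Gamma_uvv = 0, Gamma_vuu = 216/97, Gamma_vuv = 108/97, Gamma_vvv = -108/97
d^2u/dtau^2 = -(Gamma_uuu*(-1)^2 + 2*Gamma_uuv*(-1)*(0) + Gamma_uvv*(0)^2) = 0
d^2v/dtau^2 = -(Gamma_vuu*(-1)^2 + 2*Gamma_vuv*(-1)*(0) + Gamma_vvv*(0)^2) = -216/97


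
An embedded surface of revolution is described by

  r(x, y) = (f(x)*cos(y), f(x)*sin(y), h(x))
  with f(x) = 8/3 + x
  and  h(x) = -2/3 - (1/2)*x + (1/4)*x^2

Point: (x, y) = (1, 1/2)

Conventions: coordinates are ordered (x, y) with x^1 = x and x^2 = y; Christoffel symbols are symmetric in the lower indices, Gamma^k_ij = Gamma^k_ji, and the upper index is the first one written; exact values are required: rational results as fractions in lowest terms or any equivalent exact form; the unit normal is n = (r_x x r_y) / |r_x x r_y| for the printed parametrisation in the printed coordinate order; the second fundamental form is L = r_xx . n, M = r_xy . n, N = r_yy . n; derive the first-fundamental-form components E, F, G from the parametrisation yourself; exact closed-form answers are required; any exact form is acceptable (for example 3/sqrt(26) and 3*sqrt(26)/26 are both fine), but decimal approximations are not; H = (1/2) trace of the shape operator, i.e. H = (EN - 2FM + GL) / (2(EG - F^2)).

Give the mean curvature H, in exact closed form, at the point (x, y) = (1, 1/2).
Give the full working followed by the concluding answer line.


f = 11/3, f' = 1, f'' = 0, h' = 0, h'' = 1/2
E = 1, F = 0, G = 121/9; answer radicand W^2 = 1
unnormalised second-form numerators: l = 1/2, m = 0, n = 0; L = l/sqrt(1), and similarly M = m/sqrt(W^2), N = n/sqrt(W^2)
H = (E*n - 2*F*m + G*l) / (2*(EG - F^2)*sqrt(W^2)); E*n - 2*F*m + G*l = 121/18, EG - F^2 = 121/9, so H = (1/4)/sqrt(1)

Answer: H = 1/4


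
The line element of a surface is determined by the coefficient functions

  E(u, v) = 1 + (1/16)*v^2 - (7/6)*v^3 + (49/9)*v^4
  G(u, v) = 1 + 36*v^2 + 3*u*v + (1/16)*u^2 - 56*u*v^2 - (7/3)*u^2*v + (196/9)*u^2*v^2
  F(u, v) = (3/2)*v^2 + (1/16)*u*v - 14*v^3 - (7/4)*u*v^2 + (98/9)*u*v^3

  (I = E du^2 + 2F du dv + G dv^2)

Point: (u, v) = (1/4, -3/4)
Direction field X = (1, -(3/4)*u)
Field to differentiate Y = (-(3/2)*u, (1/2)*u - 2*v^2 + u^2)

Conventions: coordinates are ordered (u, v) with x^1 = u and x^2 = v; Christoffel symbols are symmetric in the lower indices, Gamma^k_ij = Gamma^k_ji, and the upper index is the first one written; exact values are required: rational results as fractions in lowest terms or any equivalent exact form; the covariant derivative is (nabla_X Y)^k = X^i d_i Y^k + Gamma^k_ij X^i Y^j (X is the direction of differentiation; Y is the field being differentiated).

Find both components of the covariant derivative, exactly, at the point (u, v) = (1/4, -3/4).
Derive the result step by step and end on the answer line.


E = 13/4, F = 171/32, G = 3505/256 at the point
E_u = 0, E_v = -45/4, F_u = -45/8, F_v = -1319/64, G_u = -855/32, G_v = -551/16
EG - F^2 = 4081/256;  g^inv = (256/4081) * [[3505/256, -171/32], [-171/32, 13/4]]
first-kind symbols [ij,l] = (1/2)(d_i g_jl + d_j g_il - d_l g_ij): [uu,u] = E_u/2 = 0, [uu,v] = F_u - E_v/2 = 0, [uv,u] = E_v/2 = -45/8, [uv,v] = G_u/2 = -855/64, [vv,u] = F_v - G_u/2 = -29/4, [vv,v] = G_v/2 = -551/32
Gamma^u_ij = (G*[ij,u] - F*[ij,v])/(EG - F^2), Gamma^v_ij = (E*[ij,v] - F*[ij,u])/(EG - F^2)
Gamma_uuu = 0, Gamma_uuv = -1440/4081, Gamma_uvv = -1856/4081, Gamma_vuu = 0, Gamma_vuv = -3420/4081, Gamma_vvv = -4408/4081
X = (1, -3/16), Y = (-3/8, -15/16) at the point

Answer: (nabla_X Y)^u = -5199/4081, (nabla_X Y)^v = 31811/32648


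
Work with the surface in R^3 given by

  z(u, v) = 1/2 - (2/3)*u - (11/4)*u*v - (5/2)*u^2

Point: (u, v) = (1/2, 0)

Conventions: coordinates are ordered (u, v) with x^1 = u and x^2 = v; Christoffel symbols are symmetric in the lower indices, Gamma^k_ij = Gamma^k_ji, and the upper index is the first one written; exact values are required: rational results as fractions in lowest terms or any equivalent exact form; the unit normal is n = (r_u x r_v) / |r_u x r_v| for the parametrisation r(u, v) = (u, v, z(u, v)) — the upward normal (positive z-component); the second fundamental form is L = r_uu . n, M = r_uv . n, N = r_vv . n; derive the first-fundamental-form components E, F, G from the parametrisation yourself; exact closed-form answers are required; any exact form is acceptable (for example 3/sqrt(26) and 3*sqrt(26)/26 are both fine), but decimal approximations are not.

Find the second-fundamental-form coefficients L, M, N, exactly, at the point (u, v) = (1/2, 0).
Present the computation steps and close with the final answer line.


z_u = -19/6, z_v = -11/8, z_uu = -5, z_uv = -11/4, z_vv = 0
E = 397/36, F = 209/48, G = 185/64; answer radicand W^2 = 7441/576
unnormalised second-form numerators: l = -5, m = -11/4, n = 0; L = l/sqrt(7441/576), and similarly M = m/sqrt(W^2), N = n/sqrt(W^2)

Answer: L = -120*sqrt(7441)/7441, M = -66*sqrt(7441)/7441, N = 0


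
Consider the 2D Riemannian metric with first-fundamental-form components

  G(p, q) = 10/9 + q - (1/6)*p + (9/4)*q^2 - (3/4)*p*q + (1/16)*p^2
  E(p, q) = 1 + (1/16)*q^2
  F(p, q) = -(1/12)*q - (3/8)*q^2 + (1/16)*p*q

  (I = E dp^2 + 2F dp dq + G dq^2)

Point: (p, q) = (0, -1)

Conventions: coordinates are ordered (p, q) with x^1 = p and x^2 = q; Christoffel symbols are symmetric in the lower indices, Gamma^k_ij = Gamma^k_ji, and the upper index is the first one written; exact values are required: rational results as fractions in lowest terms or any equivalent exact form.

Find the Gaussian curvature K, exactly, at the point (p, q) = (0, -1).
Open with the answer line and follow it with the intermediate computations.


Answer: K = -1296/121801

E = 17/16, F = -7/24, G = 85/36, EG - F^2 = 349/144 at the point
E_p = 0, E_q = -1/8, F_p = -1/16, F_q = 2/3, G_p = 7/12, G_q = -7/2
E_qq = 1/8, F_pq = 1/16, G_pp = 1/8
By Brioschi, K is (det M1 - det M2) divided by (EG - F^2) squared.
M1 = [[-E_qq/2 + F_pq - G_pp/2, E_p/2, F_p - E_q/2], [F_q - G_p/2, E, F], [G_q/2, F, G]] = [[-1/16, 0, 0], [3/8, 17/16, -7/24], [-7/4, -7/24, 85/36]]; det M1 = -349/2304
M2 = [[0, E_q/2, G_p/2], [E_q/2, E, F], [G_p/2, F, G]] = [[0, -1/16, 7/24], [-1/16, 17/16, -7/24], [7/24, -7/24, 85/36]]; det M2 = -205/2304
det M1 - det M2 = -1/16; K = -1/16 / (349/144)^2 = -1296/121801


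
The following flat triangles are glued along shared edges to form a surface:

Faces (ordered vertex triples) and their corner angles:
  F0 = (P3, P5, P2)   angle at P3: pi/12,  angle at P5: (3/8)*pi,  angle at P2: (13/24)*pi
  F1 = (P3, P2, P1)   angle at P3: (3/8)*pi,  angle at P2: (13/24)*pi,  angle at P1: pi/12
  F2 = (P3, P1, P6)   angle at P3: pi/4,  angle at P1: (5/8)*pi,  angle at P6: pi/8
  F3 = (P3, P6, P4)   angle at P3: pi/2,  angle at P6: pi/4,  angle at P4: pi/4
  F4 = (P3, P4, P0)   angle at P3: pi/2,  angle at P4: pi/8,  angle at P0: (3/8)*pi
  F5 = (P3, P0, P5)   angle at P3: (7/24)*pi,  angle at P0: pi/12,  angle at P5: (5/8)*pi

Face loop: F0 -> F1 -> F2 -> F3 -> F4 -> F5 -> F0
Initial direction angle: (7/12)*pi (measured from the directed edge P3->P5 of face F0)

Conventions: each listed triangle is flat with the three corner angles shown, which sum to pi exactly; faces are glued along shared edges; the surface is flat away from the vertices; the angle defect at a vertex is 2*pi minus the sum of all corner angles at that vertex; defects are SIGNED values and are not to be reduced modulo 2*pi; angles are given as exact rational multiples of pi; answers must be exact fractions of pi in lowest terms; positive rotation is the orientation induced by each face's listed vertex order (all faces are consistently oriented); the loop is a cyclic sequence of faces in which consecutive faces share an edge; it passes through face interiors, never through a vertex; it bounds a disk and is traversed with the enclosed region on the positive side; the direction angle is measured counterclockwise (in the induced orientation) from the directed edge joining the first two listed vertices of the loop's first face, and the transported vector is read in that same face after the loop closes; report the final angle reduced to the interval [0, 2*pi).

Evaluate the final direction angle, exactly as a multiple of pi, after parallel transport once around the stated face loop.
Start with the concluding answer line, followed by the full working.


Answer: final direction angle = (7/12)*pi

enclosed vertex P3: corner angles sum to 2*pi, defect = 2*pi - 2*pi = 0
the rotation equals the total enclosed defect, so the final angle is initial + defects (mod 2*pi)
final angle = (7/12)*pi + 0 = (7/12)*pi (mod 2*pi)


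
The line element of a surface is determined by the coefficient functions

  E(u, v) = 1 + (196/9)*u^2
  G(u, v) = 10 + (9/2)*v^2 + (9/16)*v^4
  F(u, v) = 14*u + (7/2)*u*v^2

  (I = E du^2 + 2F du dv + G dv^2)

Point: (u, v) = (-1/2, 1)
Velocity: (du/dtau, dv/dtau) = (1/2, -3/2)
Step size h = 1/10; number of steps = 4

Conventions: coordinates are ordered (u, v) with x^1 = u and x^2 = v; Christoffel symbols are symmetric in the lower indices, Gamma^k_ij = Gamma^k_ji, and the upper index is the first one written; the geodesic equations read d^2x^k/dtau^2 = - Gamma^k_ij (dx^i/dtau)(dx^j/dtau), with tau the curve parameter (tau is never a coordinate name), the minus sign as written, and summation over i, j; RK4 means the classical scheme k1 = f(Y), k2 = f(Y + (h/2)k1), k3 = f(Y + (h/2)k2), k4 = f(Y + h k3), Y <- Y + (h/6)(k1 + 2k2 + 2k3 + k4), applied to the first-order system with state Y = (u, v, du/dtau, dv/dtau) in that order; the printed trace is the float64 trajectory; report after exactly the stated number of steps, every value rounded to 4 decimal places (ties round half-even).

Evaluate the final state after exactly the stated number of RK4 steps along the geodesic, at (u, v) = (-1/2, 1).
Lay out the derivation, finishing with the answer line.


f(Y) = (du/dtau, dv/dtau, -Gamma^u_ij Y'^i Y'^j, -Gamma^v_ij Y'^i Y'^j) with the Gammas evaluated at the stage position; h = 0.100000; intermediate values shown to 6 dp
step 0: u = -0.5000, v = 1.0000, du/dtau = 0.5000, dv/dtau = -1.5000
step 1:
  k1: at (u, v) = (-0.500000, 1.000000), (du/dtau, dv/dtau) = (0.500000, -1.500000); Gamma_uuu = -0.530985, Gamma_uuv = 0.000000, Gamma_uvv = -0.170674, Gamma_vuu = 0.853369, Gamma_vuv = 0.000000, Gamma_vvv = 0.274297; k1 = (0.500000, -1.500000, 0.516763, -0.830511)
  k2: at (u, v) = (-0.475000, 0.925000), (du/dtau, dv/dtau) = (0.525838, -1.541526); Gamma_uuu = -0.539455, Gamma_uuv = 0.000000, Gamma_uvv = -0.160392, Gamma_vuu = 0.886260, Gamma_vuv = 0.000000, Gamma_vvv = 0.263504; k2 = (0.525838, -1.541526, 0.530301, -0.871221)
  k3: at (u, v) = (-0.473708, 0.922924), (du/dtau, dv/dtau) = (0.526515, -1.543561); Gamma_uuu = -0.539328, Gamma_uuv = 0.000000, Gamma_uvv = -0.159994, Gamma_vuu = 0.887766, Gamma_vuv = 0.000000, Gamma_vvv = 0.263359; k3 = (0.526515, -1.543561, 0.530710, -0.873580)
  k4: at (u, v) = (-0.447348, 0.845644), (du/dtau, dv/dtau) = (0.553071, -1.587358); Gamma_uuu = -0.545361, Gamma_uuv = 0.000000, Gamma_uvv = -0.148237, Gamma_vuu = 0.923815, Gamma_vuv = 0.000000, Gamma_vvv = 0.251106; k4 = (0.553071, -1.587358, 0.540333, -0.915297)
  Y <- Y + (h/6)(k1 + 2k2 + 2k3 + k4): u = -0.4474, v = 0.8457, du/dtau = 0.5530, dv/dtau = -1.5873
step 2:
  k1: at (u, v) = (-0.447370, 0.845708), (du/dtau, dv/dtau) = (0.552985, -1.587257); Gamma_uuu = -0.545358, Gamma_uuv = 0.000000, Gamma_uvv = -0.148247, Gamma_vuu = 0.923785, Gamma_vuv = 0.000000, Gamma_vvv = 0.251117; k1 = (0.552985, -1.587257, 0.540258, -0.915146)
  k2: at (u, v) = (-0.419721, 0.766345), (du/dtau, dv/dtau) = (0.579998, -1.633014); Gamma_uuu = -0.548218, Gamma_uuv = 0.000000, Gamma_uvv = -0.135040, Gamma_vuu = 0.962947, Gamma_vuv = 0.000000, Gamma_vvv = 0.237198; k2 = (0.579998, -1.633014, 0.544535, -0.956478)
  k3: at (u, v) = (-0.418370, 0.764057), (du/dtau, dv/dtau) = (0.580212, -1.635081); Gamma_uuu = -0.547857, Gamma_uuv = 0.000000, Gamma_uvv = -0.134548, Gamma_vuu = 0.964684, Gamma_vuv = 0.000000, Gamma_vvv = 0.236916; k3 = (0.580212, -1.635081, 0.544147, -0.958150)
  k4: at (u, v) = (-0.389349, 0.682200), (du/dtau, dv/dtau) = (0.607400, -1.683072); Gamma_uuu = -0.546427, Gamma_uuv = 0.000000, Gamma_uvv = -0.119820, Gamma_vuu = 1.007180, Gamma_vuv = 0.000000, Gamma_vvv = 0.220853; k4 = (0.607400, -1.683072, 0.541012, -0.997201)
  Y <- Y + (h/6)(k1 + 2k2 + 2k3 + k4): u = -0.3894, v = 0.6823, du/dtau = 0.6073, dv/dtau = -1.6830
step 3:
  k1: at (u, v) = (-0.389357, 0.682266), (du/dtau, dv/dtau) = (0.607296, -1.682950); Gamma_uuu = -0.546417, Gamma_uuv = 0.000000, Gamma_uvv = -0.119829, Gamma_vuu = 1.007162, Gamma_vuv = 0.000000, Gamma_vvv = 0.220870; k1 = (0.607296, -1.682950, 0.540918, -0.997026)
  k2: at (u, v) = (-0.358992, 0.598118), (du/dtau, dv/dtau) = (0.634342, -1.732802); Gamma_uuu = -0.539605, Gamma_uuv = 0.000000, Gamma_uvv = -0.103740, Gamma_vuu = 1.052707, Gamma_vuv = 0.000000, Gamma_vvv = 0.202385; k2 = (0.634342, -1.732802, 0.528622, -1.031281)
  k3: at (u, v) = (-0.357640, 0.595626), (du/dtau, dv/dtau) = (0.633727, -1.734514); Gamma_uuu = -0.538900, Gamma_uuv = 0.000000, Gamma_uvv = -0.103173, Gamma_vuu = 1.054586, Gamma_vuv = 0.000000, Gamma_vvv = 0.201902; k3 = (0.633727, -1.734514, 0.526828, -1.030961)
  k4: at (u, v) = (-0.325984, 0.508814), (du/dtau, dv/dtau) = (0.659979, -1.786046); Gamma_uuu = -0.525208, Gamma_uuv = 0.000000, Gamma_uvv = -0.085896, Gamma_vuu = 1.102773, Gamma_vuv = 0.000000, Gamma_vvv = 0.180356; k4 = (0.659979, -1.786046, 0.502772, -1.055665)
  Y <- Y + (h/6)(k1 + 2k2 + 2k3 + k4): u = -0.3260, v = 0.5089, du/dtau = 0.6599, dv/dtau = -1.7859
step 4:
  k1: at (u, v) = (-0.325967, 0.508872), (du/dtau, dv/dtau) = (0.659872, -1.785903); Gamma_uuu = -0.525179, Gamma_uuv = 0.000000, Gamma_uvv = -0.085901, Gamma_vuu = 1.102785, Gamma_vuv = 0.000000, Gamma_vvv = 0.180378; k1 = (0.659872, -1.785903, 0.502658, -1.055495)
  k2: at (u, v) = (-0.292973, 0.419577), (du/dtau, dv/dtau) = (0.685005, -1.838678); Gamma_uuu = -0.503223, Gamma_uuv = 0.000000, Gamma_uvv = -0.067867, Gamma_vuu = 1.152794, Gamma_vuv = 0.000000, Gamma_vvv = 0.155470; k2 = (0.685005, -1.838678, 0.465567, -1.066533)
  k3: at (u, v) = (-0.291716, 0.416938), (du/dtau, dv/dtau) = (0.683151, -1.839230); Gamma_uuu = -0.502108, Gamma_uuv = 0.000000, Gamma_uvv = -0.067290, Gamma_vuu = 1.154586, Gamma_vuv = 0.000000, Gamma_vvv = 0.154733; k3 = (0.683151, -1.839230, 0.461959, -1.062265)
  k4: at (u, v) = (-0.257652, 0.324949), (du/dtau, dv/dtau) = (0.706068, -1.892130); Gamma_uuu = -0.470446, Gamma_uuv = 0.000000, Gamma_uvv = -0.049137, Gamma_vuu = 1.204779, Gamma_vuv = 0.000000, Gamma_vvv = 0.125837; k4 = (0.706068, -1.892130, 0.410451, -1.051136)
  Y <- Y + (h/6)(k1 + 2k2 + 2k3 + k4): u = -0.2576, v = 0.3250, du/dtau = 0.7060, dv/dtau = -1.8920

Answer: u = -0.2576, v = 0.3250, du/dtau = 0.7060, dv/dtau = -1.8920


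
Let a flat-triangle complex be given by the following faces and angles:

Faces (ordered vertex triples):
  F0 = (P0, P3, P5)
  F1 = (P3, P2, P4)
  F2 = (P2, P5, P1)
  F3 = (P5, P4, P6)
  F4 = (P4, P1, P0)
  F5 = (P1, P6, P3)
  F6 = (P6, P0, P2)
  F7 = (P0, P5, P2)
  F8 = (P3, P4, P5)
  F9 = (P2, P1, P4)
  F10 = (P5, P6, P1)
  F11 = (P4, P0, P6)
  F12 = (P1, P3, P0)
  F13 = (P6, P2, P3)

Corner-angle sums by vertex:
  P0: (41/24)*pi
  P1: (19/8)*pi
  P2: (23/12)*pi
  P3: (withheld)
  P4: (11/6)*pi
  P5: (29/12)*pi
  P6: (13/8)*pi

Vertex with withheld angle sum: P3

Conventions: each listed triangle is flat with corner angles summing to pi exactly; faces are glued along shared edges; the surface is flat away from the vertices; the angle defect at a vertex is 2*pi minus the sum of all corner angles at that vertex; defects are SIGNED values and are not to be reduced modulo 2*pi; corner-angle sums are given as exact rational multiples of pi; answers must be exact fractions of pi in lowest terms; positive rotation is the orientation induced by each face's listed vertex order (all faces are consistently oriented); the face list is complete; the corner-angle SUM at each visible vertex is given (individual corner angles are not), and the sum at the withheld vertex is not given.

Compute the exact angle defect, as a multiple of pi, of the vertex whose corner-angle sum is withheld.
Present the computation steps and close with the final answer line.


V = 7, E = 21, F = 14; chi = V - E + F = 0
Gauss-Bonnet: total defect = 2*pi*chi = 0; visible defects sum to pi/8

Answer: defect(P3) = -pi/8


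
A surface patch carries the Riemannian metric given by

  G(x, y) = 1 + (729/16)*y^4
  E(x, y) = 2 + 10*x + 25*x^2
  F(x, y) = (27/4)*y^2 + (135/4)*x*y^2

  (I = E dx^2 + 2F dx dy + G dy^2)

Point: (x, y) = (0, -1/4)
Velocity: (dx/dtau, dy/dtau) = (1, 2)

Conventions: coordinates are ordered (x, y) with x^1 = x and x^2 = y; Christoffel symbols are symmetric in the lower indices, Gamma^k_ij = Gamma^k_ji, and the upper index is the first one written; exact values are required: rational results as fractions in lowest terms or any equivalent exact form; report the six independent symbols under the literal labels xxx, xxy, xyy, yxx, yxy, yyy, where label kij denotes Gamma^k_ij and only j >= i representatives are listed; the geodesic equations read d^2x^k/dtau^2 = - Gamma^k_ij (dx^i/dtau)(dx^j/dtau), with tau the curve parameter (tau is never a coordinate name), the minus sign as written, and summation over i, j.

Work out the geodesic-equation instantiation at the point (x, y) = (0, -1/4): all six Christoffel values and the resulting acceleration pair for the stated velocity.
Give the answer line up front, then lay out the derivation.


Answer: Gamma_xxx = 20480/8921, Gamma_xxy = 0, Gamma_xyy = -13824/8921, Gamma_yxx = 8640/8921, Gamma_yxy = 0, Gamma_yyy = -5832/8921; accelerations (d^2x/dtau^2, d^2y/dtau^2) = (34816/8921, 14688/8921)

E = 2, F = 27/64, G = 4825/4096 at the point
E_x = 10, E_y = 0, F_x = 135/64, F_y = -27/8, G_x = 0, G_y = -729/256
EG - F^2 = 8921/4096;  g^inv = (4096/8921) * [[4825/4096, -27/64], [-27/64, 2]]
first-kind symbols [ij,l] = (1/2)(d_i g_jl + d_j g_il - d_l g_ij): [xx,x] = E_x/2 = 5, [xx,y] = F_x - E_y/2 = 135/64, [xy,x] = E_y/2 = 0, [xy,y] = G_x/2 = 0, [yy,x] = F_y - G_x/2 = -27/8, [yy,y] = G_y/2 = -729/512
Gamma^x_ij = (G*[ij,x] - F*[ij,y])/(EG - F^2), Gamma^y_ij = (E*[ij,y] - F*[ij,x])/(EG - F^2)
Gamma_xxx = 20480/8921, Gamma_xxy = 0, Gamma_xyy = -13824/8921, Gamma_yxx = 8640/8921, Gamma_yxy = 0, Gamma_yyy = -5832/8921
d^2x/dtau^2 = -(Gamma_xxx*(1)^2 + 2*Gamma_xxy*(1)*(2) + Gamma_xyy*(2)^2) = 34816/8921
d^2y/dtau^2 = -(Gamma_yxx*(1)^2 + 2*Gamma_yxy*(1)*(2) + Gamma_yyy*(2)^2) = 14688/8921


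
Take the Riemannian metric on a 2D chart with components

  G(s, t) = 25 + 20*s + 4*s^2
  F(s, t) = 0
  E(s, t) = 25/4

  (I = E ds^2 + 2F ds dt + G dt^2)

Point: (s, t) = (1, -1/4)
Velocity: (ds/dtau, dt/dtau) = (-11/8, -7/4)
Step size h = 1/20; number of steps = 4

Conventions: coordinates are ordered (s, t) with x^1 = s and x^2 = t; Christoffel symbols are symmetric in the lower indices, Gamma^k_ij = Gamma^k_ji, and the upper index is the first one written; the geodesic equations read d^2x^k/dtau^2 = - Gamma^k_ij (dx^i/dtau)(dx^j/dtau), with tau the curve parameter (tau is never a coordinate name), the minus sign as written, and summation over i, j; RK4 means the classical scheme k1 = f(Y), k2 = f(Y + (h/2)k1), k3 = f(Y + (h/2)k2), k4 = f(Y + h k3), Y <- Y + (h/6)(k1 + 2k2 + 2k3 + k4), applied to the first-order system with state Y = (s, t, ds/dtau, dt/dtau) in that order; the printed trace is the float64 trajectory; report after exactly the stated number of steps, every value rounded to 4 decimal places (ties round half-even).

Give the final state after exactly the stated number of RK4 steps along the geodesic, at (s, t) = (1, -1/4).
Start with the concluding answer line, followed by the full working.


Answer: s = 0.8706, t = -0.6188, ds/dtau = 0.1091, dt/dtau = -1.8869

f(Y) = (ds/dtau, dt/dtau, -Gamma^s_ij Y'^i Y'^j, -Gamma^t_ij Y'^i Y'^j) with the Gammas evaluated at the stage position; h = 0.050000; intermediate values shown to 6 dp
step 0: s = 1.0000, t = -0.2500, ds/dtau = -1.3750, dt/dtau = -1.7500
step 1:
  k1: at (s, t) = (1.000000, -0.250000), (ds/dtau, dt/dtau) = (-1.375000, -1.750000); Gamma_sss = 0.000000, Gamma_sst = 0.000000, Gamma_stt = -2.240000, Gamma_tss = 0.000000, Gamma_tst = 0.285714, Gamma_ttt = 0.000000; k1 = (-1.375000, -1.750000, 6.860000, -1.375000)
  k2: at (s, t) = (0.965625, -0.293750), (ds/dtau, dt/dtau) = (-1.203500, -1.784375); Gamma_sss = 0.000000, Gamma_sst = 0.000000, Gamma_stt = -2.218000, Gamma_tss = 0.000000, Gamma_tst = 0.288548, Gamma_ttt = 0.000000; k2 = (-1.203500, -1.784375, 7.062099, -1.239312)
  k3: at (s, t) = (0.969912, -0.294609), (ds/dtau, dt/dtau) = (-1.198448, -1.780983); Gamma_sss = 0.000000, Gamma_sst = 0.000000, Gamma_stt = -2.220744, Gamma_tss = 0.000000, Gamma_tst = 0.288192, Gamma_ttt = 0.000000; k3 = (-1.198448, -1.780983, 7.043977, -1.230241)
  k4: at (s, t) = (0.940078, -0.339049), (ds/dtau, dt/dtau) = (-1.022801, -1.811512); Gamma_sss = 0.000000, Gamma_sst = 0.000000, Gamma_stt = -2.201650, Gamma_tss = 0.000000, Gamma_tst = 0.290691, Gamma_ttt = 0.000000; k4 = (-1.022801, -1.811512, 7.224881, -1.077195)
  Y <- Y + (h/6)(k1 + 2k2 + 2k3 + k4): s = 0.9400, t = -0.3391, ds/dtau = -1.0225, dt/dtau = -1.8116
step 2:
  k1: at (s, t) = (0.939986, -0.339102), (ds/dtau, dt/dtau) = (-1.022525, -1.811594); Gamma_sss = 0.000000, Gamma_sst = 0.000000, Gamma_stt = -2.201591, Gamma_tss = 0.000000, Gamma_tst = 0.290699, Gamma_ttt = 0.000000; k1 = (-1.022525, -1.811594, 7.225343, -1.076981)
  k2: at (s, t) = (0.914423, -0.384392), (ds/dtau, dt/dtau) = (-0.841891, -1.838519); Gamma_sss = 0.000000, Gamma_sst = 0.000000, Gamma_stt = -2.185231, Gamma_tss = 0.000000, Gamma_tst = 0.292875, Gamma_ttt = 0.000000; k2 = (-0.841891, -1.838519, 7.386409, -0.906644)
  k3: at (s, t) = (0.918939, -0.385065), (ds/dtau, dt/dtau) = (-0.837864, -1.834260); Gamma_sss = 0.000000, Gamma_sst = 0.000000, Gamma_stt = -2.188121, Gamma_tss = 0.000000, Gamma_tst = 0.292488, Gamma_ttt = 0.000000; k3 = (-0.837864, -1.834260, 7.361956, -0.899028)
  k4: at (s, t) = (0.898093, -0.430815), (ds/dtau, dt/dtau) = (-0.654427, -1.856546); Gamma_sss = 0.000000, Gamma_sst = 0.000000, Gamma_stt = -2.174779, Gamma_tss = 0.000000, Gamma_tst = 0.294283, Gamma_ttt = 0.000000; k4 = (-0.654427, -1.856546, 7.495946, -0.715091)
  Y <- Y + (h/6)(k1 + 2k2 + 2k3 + k4): s = 0.8980, t = -0.4309, ds/dtau = -0.6540, dt/dtau = -1.8566
step 3:
  k1: at (s, t) = (0.898015, -0.430883), (ds/dtau, dt/dtau) = (-0.654041, -1.856623); Gamma_sss = 0.000000, Gamma_sst = 0.000000, Gamma_stt = -2.174730, Gamma_tss = 0.000000, Gamma_tst = 0.294289, Gamma_ttt = 0.000000; k1 = (-0.654041, -1.856623, 7.496397, -0.714716)
  k2: at (s, t) = (0.881664, -0.477298), (ds/dtau, dt/dtau) = (-0.466631, -1.874491); Gamma_sss = 0.000000, Gamma_sst = 0.000000, Gamma_stt = -2.164265, Gamma_tss = 0.000000, Gamma_tst = 0.295712, Gamma_ttt = 0.000000; k2 = (-0.466631, -1.874491, 7.604611, -0.517317)
  k3: at (s, t) = (0.886350, -0.477745), (ds/dtau, dt/dtau) = (-0.463926, -1.869556); Gamma_sss = 0.000000, Gamma_sst = 0.000000, Gamma_stt = -2.167264, Gamma_tss = 0.000000, Gamma_tst = 0.295303, Gamma_ttt = 0.000000; k3 = (-0.463926, -1.869556, 7.575103, -0.512254)
  k4: at (s, t) = (0.874819, -0.524360), (ds/dtau, dt/dtau) = (-0.275286, -1.882235); Gamma_sss = 0.000000, Gamma_sst = 0.000000, Gamma_stt = -2.159884, Gamma_tss = 0.000000, Gamma_tst = 0.296312, Gamma_ttt = 0.000000; k4 = (-0.275286, -1.882235, 7.652059, -0.307070)
  Y <- Y + (h/6)(k1 + 2k2 + 2k3 + k4): s = 0.8748, t = -0.5244, ds/dtau = -0.2748, dt/dtau = -1.8823
step 4:
  k1: at (s, t) = (0.874762, -0.524441), (ds/dtau, dt/dtau) = (-0.274809, -1.882297); Gamma_sss = 0.000000, Gamma_sst = 0.000000, Gamma_stt = -2.159847, Gamma_tss = 0.000000, Gamma_tst = 0.296317, Gamma_ttt = 0.000000; k1 = (-0.274809, -1.882297, 7.652431, -0.306553)
  k2: at (s, t) = (0.867891, -0.571498), (ds/dtau, dt/dtau) = (-0.083498, -1.889961); Gamma_sss = 0.000000, Gamma_sst = 0.000000, Gamma_stt = -2.155451, Gamma_tss = 0.000000, Gamma_tst = 0.296922, Gamma_ttt = 0.000000; k2 = (-0.083498, -1.889961, 7.699166, -0.093713)
  k3: at (s, t) = (0.872674, -0.571690), (ds/dtau, dt/dtau) = (-0.082330, -1.884640); Gamma_sss = 0.000000, Gamma_sst = 0.000000, Gamma_stt = -2.158511, Gamma_tss = 0.000000, Gamma_tst = 0.296501, Gamma_ttt = 0.000000; k3 = (-0.082330, -1.884640, 7.666747, -0.092011)
  k4: at (s, t) = (0.870645, -0.618673), (ds/dtau, dt/dtau) = (0.108528, -1.886898); Gamma_sss = 0.000000, Gamma_sst = 0.000000, Gamma_stt = -2.157213, Gamma_tss = 0.000000, Gamma_tst = 0.296679, Gamma_ttt = 0.000000; k4 = (0.108528, -1.886898, 7.680503, 0.121509)
  Y <- Y + (h/6)(k1 + 2k2 + 2k3 + k4): s = 0.8706, t = -0.6188, ds/dtau = 0.1091, dt/dtau = -1.8869
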